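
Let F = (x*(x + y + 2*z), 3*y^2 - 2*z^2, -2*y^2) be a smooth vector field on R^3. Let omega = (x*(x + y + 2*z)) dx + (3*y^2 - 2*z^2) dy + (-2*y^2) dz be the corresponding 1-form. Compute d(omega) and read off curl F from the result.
d(omega) = (-4*y + 4*z) dy ∧ dz + (2*x) dz ∧ dx + (-x) dx ∧ dy; curl F = (-4*y + 4*z, 2*x, -x)

d omega = sum_{i<j} (∂f_j/∂x_i - ∂f_i/∂x_j) dx_i ∧ dx_j. Under the identification (dy ∧ dz, dz ∧ dx, dx ∧ dy) ↔ (e_x, e_y, e_z), the coefficients are exactly the components of curl F. Compute:
  ∂R/∂y - ∂Q/∂z = (-4*y) - (-4*z) = -4*y + 4*z
  ∂P/∂z - ∂R/∂x = (2*x) - (0) = 2*x
  ∂Q/∂x - ∂P/∂y = (0) - (x) = -x.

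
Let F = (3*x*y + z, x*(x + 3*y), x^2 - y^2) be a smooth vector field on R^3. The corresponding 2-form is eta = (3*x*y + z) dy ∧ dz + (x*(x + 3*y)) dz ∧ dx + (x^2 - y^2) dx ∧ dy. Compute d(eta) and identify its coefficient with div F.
d(eta) = (3*x + 3*y) dx ∧ dy ∧ dz; div F = 3*x + 3*y

For a 2-form in R^3 of the form above, applying d gives a 3-form with coefficient ∂P/∂x + ∂Q/∂y + ∂R/∂z:
  ∂P/∂x = 3*y
  ∂Q/∂y = 3*x
  ∂R/∂z = 0
Sum = 3*x + 3*y, which is exactly div F.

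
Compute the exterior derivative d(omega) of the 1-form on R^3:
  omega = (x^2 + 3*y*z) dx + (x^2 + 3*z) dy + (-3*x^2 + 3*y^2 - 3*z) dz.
d(omega) = (2*x - 3*z) dx ∧ dy + (-6*x - 3*y) dx ∧ dz + (6*y - 3) dy ∧ dz

For a 1-form omega = sum_i f_i dx_i, the exterior derivative is
  d(omega) = sum_{i < j} (∂f_j/∂x_i - ∂f_i/∂x_j) dx_i ∧ dx_j.
  coefficient of dx ∧ dy: ∂f_2/∂x - ∂f_1/∂y = ∂(x^2 + 3*z)/∂x - ∂(x^2 + 3*y*z)/∂y = 2*x - 3*z
  coefficient of dx ∧ dz: ∂f_3/∂x - ∂f_1/∂z = ∂(-3*x^2 + 3*y^2 - 3*z)/∂x - ∂(x^2 + 3*y*z)/∂z = -6*x - 3*y
  coefficient of dy ∧ dz: ∂f_3/∂y - ∂f_2/∂z = ∂(-3*x^2 + 3*y^2 - 3*z)/∂y - ∂(x^2 + 3*z)/∂z = 6*y - 3
Assembling: d(omega) = (2*x - 3*z) dx ∧ dy + (-6*x - 3*y) dx ∧ dz + (6*y - 3) dy ∧ dz.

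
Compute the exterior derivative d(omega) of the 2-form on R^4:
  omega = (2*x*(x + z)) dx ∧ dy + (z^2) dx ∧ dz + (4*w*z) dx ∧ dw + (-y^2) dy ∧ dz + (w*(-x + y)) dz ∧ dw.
d(omega) = (2*x) dx ∧ dy ∧ dz + (-5*w) dx ∧ dz ∧ dw + (w) dy ∧ dz ∧ dw

For a 2-form omega = sum_{i<j} g_{ij} dx_i ∧ dx_j, the exterior derivative is
  d(omega) = sum_{i<j} d(g_{ij}) ∧ dx_i ∧ dx_j = sum_{i<j, k} (∂g_{ij}/∂x_k) dx_k ∧ dx_i ∧ dx_j.
Expand each term, using dx_k ∧ dx_i ∧ dx_j = sgn(permutation) dx_{(a)} ∧ dx_{(b)} ∧ dx_{(c)} with (a < b < c) sorted:
  d(2*x*(x + z)) includes (∂/∂z)(2*x*(x + z)) dz = (2*x) dz, which multiplied by dx ∧ dy gives (2*x) dx ∧ dy ∧ dz
  d(4*w*z) includes (∂/∂z)(4*w*z) dz = (4*w) dz, which multiplied by dx ∧ dw gives (-4*w) dx ∧ dz ∧ dw
  d(w*(-x + y)) includes (∂/∂x)(w*(-x + y)) dx = (-w) dx, which multiplied by dz ∧ dw gives (-w) dx ∧ dz ∧ dw
  d(w*(-x + y)) includes (∂/∂y)(w*(-x + y)) dy = (w) dy, which multiplied by dz ∧ dw gives (w) dy ∧ dz ∧ dw
Collecting like 3-forms: d(omega) = (2*x) dx ∧ dy ∧ dz + (-5*w) dx ∧ dz ∧ dw + (w) dy ∧ dz ∧ dw.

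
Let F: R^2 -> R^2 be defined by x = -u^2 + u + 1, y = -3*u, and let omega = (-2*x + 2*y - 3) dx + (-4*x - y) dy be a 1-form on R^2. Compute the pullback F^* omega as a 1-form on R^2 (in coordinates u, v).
F^* omega = (-4*u^3 + 6*u^2 + 5*u + 7) du

Using F^*(f dg) = (f ∘ F) d(g ∘ F), substitute each coordinate x_i by F_i(u, v) in f_i, and replace dx_i by d F_i = (∂F_i/∂u) du + (∂F_i/∂v) dv.
  For the x component: f_1(F) = 2*u^2 - 8*u - 5; d F_1 = (1 - 2*u) du + (0) dv
  For the y component: f_2(F) = 4*u^2 - u - 4; d F_2 = (-3) du + (0) dv
Combining and collecting du, dv coefficients:
  coeff of du: -4*u^3 + 6*u^2 + 5*u + 7
  coeff of dv: 0
F^* omega = (-4*u^3 + 6*u^2 + 5*u + 7) du.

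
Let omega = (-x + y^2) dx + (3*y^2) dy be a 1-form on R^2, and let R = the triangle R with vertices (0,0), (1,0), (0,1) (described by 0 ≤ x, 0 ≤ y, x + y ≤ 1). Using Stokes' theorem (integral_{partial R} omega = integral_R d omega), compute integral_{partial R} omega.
integral_(partial R) omega = -1/3

Stokes: integral_partial_R omega = integral_R d omega with d omega = (∂Q/∂x - ∂P/∂y) dx ∧ dy.
  ∂Q/∂x = 0
  ∂P/∂y = 2*y
  integrand = ∂Q/∂x - ∂P/∂y = -2*y.
Integrating over R: integral_0^1 integral_0^{1-x} (-2*y) dy dx = -1/3.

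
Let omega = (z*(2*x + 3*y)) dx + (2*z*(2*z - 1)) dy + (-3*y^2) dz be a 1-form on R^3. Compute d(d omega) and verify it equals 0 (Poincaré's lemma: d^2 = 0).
d(d omega) = 0

Step 1: d omega = sum_{i<j} (∂f_j/∂x_i - ∂f_i/∂x_j) dx_i ∧ dx_j:
  coeff of dx ∧ dy: -3*z
  coeff of dx ∧ dz: -2*x - 3*y
  coeff of dy ∧ dz: -6*y - 8*z + 2
Step 2: Apply d again to each 2-form coefficient. The only possible 3-form in R^3 is dx ∧ dy ∧ dz, with coefficient
  ∂(coeff of dy∧dz)/∂x - ∂(coeff of dx∧dz)/∂y + ∂(coeff of dx∧dy)/∂z
  = ∂/∂x (-6*y - 8*z + 2) - ∂/∂y (-2*x - 3*y) + ∂/∂z (-3*z).
Each of these terms simplifies to sums of mixed partials that cancel in pairs. The result is 0 (by equality of mixed partials for smooth functions — Schwarz / Clairaut).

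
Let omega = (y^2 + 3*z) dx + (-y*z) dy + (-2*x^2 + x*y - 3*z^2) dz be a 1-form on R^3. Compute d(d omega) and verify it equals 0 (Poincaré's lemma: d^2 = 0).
d(d omega) = 0

Step 1: d omega = sum_{i<j} (∂f_j/∂x_i - ∂f_i/∂x_j) dx_i ∧ dx_j:
  coeff of dx ∧ dy: -2*y
  coeff of dx ∧ dz: -4*x + y - 3
  coeff of dy ∧ dz: x + y
Step 2: Apply d again to each 2-form coefficient. The only possible 3-form in R^3 is dx ∧ dy ∧ dz, with coefficient
  ∂(coeff of dy∧dz)/∂x - ∂(coeff of dx∧dz)/∂y + ∂(coeff of dx∧dy)/∂z
  = ∂/∂x (x + y) - ∂/∂y (-4*x + y - 3) + ∂/∂z (-2*y).
Each of these terms simplifies to sums of mixed partials that cancel in pairs. The result is 0 (by equality of mixed partials for smooth functions — Schwarz / Clairaut).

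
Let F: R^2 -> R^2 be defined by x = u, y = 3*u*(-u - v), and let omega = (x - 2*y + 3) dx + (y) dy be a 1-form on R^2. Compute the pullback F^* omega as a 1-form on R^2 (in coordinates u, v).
F^* omega = (18*u^3 + 27*u^2*v + 6*u^2 + 9*u*v^2 + 6*u*v + u + 3) du + (9*u^2*(u + v)) dv

Using F^*(f dg) = (f ∘ F) d(g ∘ F), substitute each coordinate x_i by F_i(u, v) in f_i, and replace dx_i by d F_i = (∂F_i/∂u) du + (∂F_i/∂v) dv.
  For the x component: f_1(F) = 6*u^2 + 6*u*v + u + 3; d F_1 = (1) du + (0) dv
  For the y component: f_2(F) = 3*u*(-u - v); d F_2 = (-6*u - 3*v) du + (-3*u) dv
Combining and collecting du, dv coefficients:
  coeff of du: 18*u^3 + 27*u^2*v + 6*u^2 + 9*u*v^2 + 6*u*v + u + 3
  coeff of dv: 9*u^2*(u + v)
F^* omega = (18*u^3 + 27*u^2*v + 6*u^2 + 9*u*v^2 + 6*u*v + u + 3) du + (9*u^2*(u + v)) dv.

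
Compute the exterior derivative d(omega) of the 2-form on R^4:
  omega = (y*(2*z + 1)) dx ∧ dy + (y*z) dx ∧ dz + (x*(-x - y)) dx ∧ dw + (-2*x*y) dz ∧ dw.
d(omega) = (2*y - z) dx ∧ dy ∧ dz + (x) dx ∧ dy ∧ dw + (-2*y) dx ∧ dz ∧ dw + (-2*x) dy ∧ dz ∧ dw

For a 2-form omega = sum_{i<j} g_{ij} dx_i ∧ dx_j, the exterior derivative is
  d(omega) = sum_{i<j} d(g_{ij}) ∧ dx_i ∧ dx_j = sum_{i<j, k} (∂g_{ij}/∂x_k) dx_k ∧ dx_i ∧ dx_j.
Expand each term, using dx_k ∧ dx_i ∧ dx_j = sgn(permutation) dx_{(a)} ∧ dx_{(b)} ∧ dx_{(c)} with (a < b < c) sorted:
  d(y*(2*z + 1)) includes (∂/∂z)(y*(2*z + 1)) dz = (2*y) dz, which multiplied by dx ∧ dy gives (2*y) dx ∧ dy ∧ dz
  d(y*z) includes (∂/∂y)(y*z) dy = (z) dy, which multiplied by dx ∧ dz gives (-z) dx ∧ dy ∧ dz
  d(x*(-x - y)) includes (∂/∂y)(x*(-x - y)) dy = (-x) dy, which multiplied by dx ∧ dw gives (x) dx ∧ dy ∧ dw
  d(-2*x*y) includes (∂/∂x)(-2*x*y) dx = (-2*y) dx, which multiplied by dz ∧ dw gives (-2*y) dx ∧ dz ∧ dw
  d(-2*x*y) includes (∂/∂y)(-2*x*y) dy = (-2*x) dy, which multiplied by dz ∧ dw gives (-2*x) dy ∧ dz ∧ dw
Collecting like 3-forms: d(omega) = (2*y - z) dx ∧ dy ∧ dz + (x) dx ∧ dy ∧ dw + (-2*y) dx ∧ dz ∧ dw + (-2*x) dy ∧ dz ∧ dw.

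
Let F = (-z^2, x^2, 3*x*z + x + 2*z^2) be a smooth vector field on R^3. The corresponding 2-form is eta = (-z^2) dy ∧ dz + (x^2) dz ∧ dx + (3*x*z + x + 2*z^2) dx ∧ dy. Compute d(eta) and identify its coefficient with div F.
d(eta) = (3*x + 4*z) dx ∧ dy ∧ dz; div F = 3*x + 4*z

For a 2-form in R^3 of the form above, applying d gives a 3-form with coefficient ∂P/∂x + ∂Q/∂y + ∂R/∂z:
  ∂P/∂x = 0
  ∂Q/∂y = 0
  ∂R/∂z = 3*x + 4*z
Sum = 3*x + 4*z, which is exactly div F.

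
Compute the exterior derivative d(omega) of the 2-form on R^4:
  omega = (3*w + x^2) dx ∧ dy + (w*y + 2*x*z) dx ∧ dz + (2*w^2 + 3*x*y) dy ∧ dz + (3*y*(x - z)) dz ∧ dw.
d(omega) = (3) dx ∧ dy ∧ dw + (-w + 3*y) dx ∧ dy ∧ dz + (4*y) dx ∧ dz ∧ dw + (4*w + 3*x - 3*z) dy ∧ dz ∧ dw

For a 2-form omega = sum_{i<j} g_{ij} dx_i ∧ dx_j, the exterior derivative is
  d(omega) = sum_{i<j} d(g_{ij}) ∧ dx_i ∧ dx_j = sum_{i<j, k} (∂g_{ij}/∂x_k) dx_k ∧ dx_i ∧ dx_j.
Expand each term, using dx_k ∧ dx_i ∧ dx_j = sgn(permutation) dx_{(a)} ∧ dx_{(b)} ∧ dx_{(c)} with (a < b < c) sorted:
  d(3*w + x^2) includes (∂/∂w)(3*w + x^2) dw = (3) dw, which multiplied by dx ∧ dy gives (3) dx ∧ dy ∧ dw
  d(w*y + 2*x*z) includes (∂/∂y)(w*y + 2*x*z) dy = (w) dy, which multiplied by dx ∧ dz gives (-w) dx ∧ dy ∧ dz
  d(w*y + 2*x*z) includes (∂/∂w)(w*y + 2*x*z) dw = (y) dw, which multiplied by dx ∧ dz gives (y) dx ∧ dz ∧ dw
  d(2*w^2 + 3*x*y) includes (∂/∂x)(2*w^2 + 3*x*y) dx = (3*y) dx, which multiplied by dy ∧ dz gives (3*y) dx ∧ dy ∧ dz
  d(2*w^2 + 3*x*y) includes (∂/∂w)(2*w^2 + 3*x*y) dw = (4*w) dw, which multiplied by dy ∧ dz gives (4*w) dy ∧ dz ∧ dw
  d(3*y*(x - z)) includes (∂/∂x)(3*y*(x - z)) dx = (3*y) dx, which multiplied by dz ∧ dw gives (3*y) dx ∧ dz ∧ dw
  d(3*y*(x - z)) includes (∂/∂y)(3*y*(x - z)) dy = (3*x - 3*z) dy, which multiplied by dz ∧ dw gives (3*x - 3*z) dy ∧ dz ∧ dw
Collecting like 3-forms: d(omega) = (3) dx ∧ dy ∧ dw + (-w + 3*y) dx ∧ dy ∧ dz + (4*y) dx ∧ dz ∧ dw + (4*w + 3*x - 3*z) dy ∧ dz ∧ dw.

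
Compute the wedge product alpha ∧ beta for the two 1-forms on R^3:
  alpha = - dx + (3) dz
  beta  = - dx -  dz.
alpha ∧ beta = (4) dx ∧ dz

Distribute the wedge, using dx_i ∧ dx_j = -dx_j ∧ dx_i and dx_i ∧ dx_i = 0. For each pair (i, j) with i < j, the coefficient of dx_i ∧ dx_j in alpha ∧ beta is (alpha_i * beta_j - alpha_j * beta_i). Collecting: alpha ∧ beta = (4) dx ∧ dz.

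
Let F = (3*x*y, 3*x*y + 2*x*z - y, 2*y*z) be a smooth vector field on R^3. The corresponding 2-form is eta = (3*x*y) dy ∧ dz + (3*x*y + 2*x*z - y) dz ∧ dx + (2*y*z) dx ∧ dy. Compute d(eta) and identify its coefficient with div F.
d(eta) = (3*x + 5*y - 1) dx ∧ dy ∧ dz; div F = 3*x + 5*y - 1

For a 2-form in R^3 of the form above, applying d gives a 3-form with coefficient ∂P/∂x + ∂Q/∂y + ∂R/∂z:
  ∂P/∂x = 3*y
  ∂Q/∂y = 3*x - 1
  ∂R/∂z = 2*y
Sum = 3*x + 5*y - 1, which is exactly div F.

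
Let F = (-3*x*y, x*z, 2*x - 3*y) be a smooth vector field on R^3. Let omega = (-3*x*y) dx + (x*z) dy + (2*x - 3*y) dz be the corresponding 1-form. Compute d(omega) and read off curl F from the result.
d(omega) = (-x - 3) dy ∧ dz + (-2) dz ∧ dx + (3*x + z) dx ∧ dy; curl F = (-x - 3, -2, 3*x + z)

d omega = sum_{i<j} (∂f_j/∂x_i - ∂f_i/∂x_j) dx_i ∧ dx_j. Under the identification (dy ∧ dz, dz ∧ dx, dx ∧ dy) ↔ (e_x, e_y, e_z), the coefficients are exactly the components of curl F. Compute:
  ∂R/∂y - ∂Q/∂z = (-3) - (x) = -x - 3
  ∂P/∂z - ∂R/∂x = (0) - (2) = -2
  ∂Q/∂x - ∂P/∂y = (z) - (-3*x) = 3*x + z.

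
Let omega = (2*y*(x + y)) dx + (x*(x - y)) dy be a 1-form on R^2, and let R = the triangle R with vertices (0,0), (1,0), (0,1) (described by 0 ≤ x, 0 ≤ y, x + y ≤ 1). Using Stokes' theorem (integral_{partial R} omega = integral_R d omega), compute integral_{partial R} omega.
integral_(partial R) omega = -5/6

Stokes: integral_partial_R omega = integral_R d omega with d omega = (∂Q/∂x - ∂P/∂y) dx ∧ dy.
  ∂Q/∂x = 2*x - y
  ∂P/∂y = 2*x + 4*y
  integrand = ∂Q/∂x - ∂P/∂y = -5*y.
Integrating over R: integral_0^1 integral_0^{1-x} (-5*y) dy dx = -5/6.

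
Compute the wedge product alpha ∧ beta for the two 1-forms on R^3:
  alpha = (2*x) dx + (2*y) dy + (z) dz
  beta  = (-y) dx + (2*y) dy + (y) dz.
alpha ∧ beta = (2*y*(2*x + y)) dx ∧ dy + (y*(2*x + z)) dx ∧ dz + (2*y*(y - z)) dy ∧ dz

Distribute the wedge, using dx_i ∧ dx_j = -dx_j ∧ dx_i and dx_i ∧ dx_i = 0. For each pair (i, j) with i < j, the coefficient of dx_i ∧ dx_j in alpha ∧ beta is (alpha_i * beta_j - alpha_j * beta_i). Collecting: alpha ∧ beta = (2*y*(2*x + y)) dx ∧ dy + (y*(2*x + z)) dx ∧ dz + (2*y*(y - z)) dy ∧ dz.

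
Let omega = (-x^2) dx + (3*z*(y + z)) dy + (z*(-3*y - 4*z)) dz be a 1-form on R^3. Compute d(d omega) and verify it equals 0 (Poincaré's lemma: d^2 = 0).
d(d omega) = 0

Step 1: d omega = sum_{i<j} (∂f_j/∂x_i - ∂f_i/∂x_j) dx_i ∧ dx_j:
  coeff of dx ∧ dy: 0
  coeff of dx ∧ dz: 0
  coeff of dy ∧ dz: -3*y - 9*z
Step 2: Apply d again to each 2-form coefficient. The only possible 3-form in R^3 is dx ∧ dy ∧ dz, with coefficient
  ∂(coeff of dy∧dz)/∂x - ∂(coeff of dx∧dz)/∂y + ∂(coeff of dx∧dy)/∂z
  = ∂/∂x (-3*y - 9*z) - ∂/∂y (0) + ∂/∂z (0).
Each of these terms simplifies to sums of mixed partials that cancel in pairs. The result is 0 (by equality of mixed partials for smooth functions — Schwarz / Clairaut).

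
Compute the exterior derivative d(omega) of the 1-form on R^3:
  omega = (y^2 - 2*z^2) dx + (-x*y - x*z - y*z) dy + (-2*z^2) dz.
d(omega) = (-3*y - z) dx ∧ dy + (4*z) dx ∧ dz + (x + y) dy ∧ dz

For a 1-form omega = sum_i f_i dx_i, the exterior derivative is
  d(omega) = sum_{i < j} (∂f_j/∂x_i - ∂f_i/∂x_j) dx_i ∧ dx_j.
  coefficient of dx ∧ dy: ∂f_2/∂x - ∂f_1/∂y = ∂(-x*y - x*z - y*z)/∂x - ∂(y^2 - 2*z^2)/∂y = -3*y - z
  coefficient of dx ∧ dz: ∂f_3/∂x - ∂f_1/∂z = ∂(-2*z^2)/∂x - ∂(y^2 - 2*z^2)/∂z = 4*z
  coefficient of dy ∧ dz: ∂f_3/∂y - ∂f_2/∂z = ∂(-2*z^2)/∂y - ∂(-x*y - x*z - y*z)/∂z = x + y
Assembling: d(omega) = (-3*y - z) dx ∧ dy + (4*z) dx ∧ dz + (x + y) dy ∧ dz.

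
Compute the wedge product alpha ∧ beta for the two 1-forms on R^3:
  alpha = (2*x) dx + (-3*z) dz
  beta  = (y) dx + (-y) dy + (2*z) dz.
alpha ∧ beta = (-2*x*y) dx ∧ dy + (z*(4*x + 3*y)) dx ∧ dz + (-3*y*z) dy ∧ dz

Distribute the wedge, using dx_i ∧ dx_j = -dx_j ∧ dx_i and dx_i ∧ dx_i = 0. For each pair (i, j) with i < j, the coefficient of dx_i ∧ dx_j in alpha ∧ beta is (alpha_i * beta_j - alpha_j * beta_i). Collecting: alpha ∧ beta = (-2*x*y) dx ∧ dy + (z*(4*x + 3*y)) dx ∧ dz + (-3*y*z) dy ∧ dz.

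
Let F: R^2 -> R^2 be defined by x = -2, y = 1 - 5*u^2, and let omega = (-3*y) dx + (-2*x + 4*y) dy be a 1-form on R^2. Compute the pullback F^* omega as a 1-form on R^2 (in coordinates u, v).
F^* omega = (200*u^3 - 80*u) du

Using F^*(f dg) = (f ∘ F) d(g ∘ F), substitute each coordinate x_i by F_i(u, v) in f_i, and replace dx_i by d F_i = (∂F_i/∂u) du + (∂F_i/∂v) dv.
  For the x component: f_1(F) = 15*u^2 - 3; d F_1 = (0) du + (0) dv
  For the y component: f_2(F) = 8 - 20*u^2; d F_2 = (-10*u) du + (0) dv
Combining and collecting du, dv coefficients:
  coeff of du: 200*u^3 - 80*u
  coeff of dv: 0
F^* omega = (200*u^3 - 80*u) du.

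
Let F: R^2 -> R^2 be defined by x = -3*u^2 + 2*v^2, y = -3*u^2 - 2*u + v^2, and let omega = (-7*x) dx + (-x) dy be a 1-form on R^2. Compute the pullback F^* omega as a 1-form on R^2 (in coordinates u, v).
F^* omega = (-144*u^3 - 6*u^2 + 96*u*v^2 + 4*v^2) du + (90*u^2*v - 60*v^3) dv

Using F^*(f dg) = (f ∘ F) d(g ∘ F), substitute each coordinate x_i by F_i(u, v) in f_i, and replace dx_i by d F_i = (∂F_i/∂u) du + (∂F_i/∂v) dv.
  For the x component: f_1(F) = 21*u^2 - 14*v^2; d F_1 = (-6*u) du + (4*v) dv
  For the y component: f_2(F) = 3*u^2 - 2*v^2; d F_2 = (-6*u - 2) du + (2*v) dv
Combining and collecting du, dv coefficients:
  coeff of du: -144*u^3 - 6*u^2 + 96*u*v^2 + 4*v^2
  coeff of dv: 90*u^2*v - 60*v^3
F^* omega = (-144*u^3 - 6*u^2 + 96*u*v^2 + 4*v^2) du + (90*u^2*v - 60*v^3) dv.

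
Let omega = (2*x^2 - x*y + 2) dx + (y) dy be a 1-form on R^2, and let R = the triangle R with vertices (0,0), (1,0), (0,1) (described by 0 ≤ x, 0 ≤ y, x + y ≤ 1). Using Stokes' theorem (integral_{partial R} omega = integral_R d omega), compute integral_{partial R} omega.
integral_(partial R) omega = 1/6

Stokes: integral_partial_R omega = integral_R d omega with d omega = (∂Q/∂x - ∂P/∂y) dx ∧ dy.
  ∂Q/∂x = 0
  ∂P/∂y = -x
  integrand = ∂Q/∂x - ∂P/∂y = x.
Integrating over R: integral_0^1 integral_0^{1-x} (x) dy dx = 1/6.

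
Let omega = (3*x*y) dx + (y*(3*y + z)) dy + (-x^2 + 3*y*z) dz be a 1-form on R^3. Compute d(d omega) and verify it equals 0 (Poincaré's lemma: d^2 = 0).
d(d omega) = 0

Step 1: d omega = sum_{i<j} (∂f_j/∂x_i - ∂f_i/∂x_j) dx_i ∧ dx_j:
  coeff of dx ∧ dy: -3*x
  coeff of dx ∧ dz: -2*x
  coeff of dy ∧ dz: -y + 3*z
Step 2: Apply d again to each 2-form coefficient. The only possible 3-form in R^3 is dx ∧ dy ∧ dz, with coefficient
  ∂(coeff of dy∧dz)/∂x - ∂(coeff of dx∧dz)/∂y + ∂(coeff of dx∧dy)/∂z
  = ∂/∂x (-y + 3*z) - ∂/∂y (-2*x) + ∂/∂z (-3*x).
Each of these terms simplifies to sums of mixed partials that cancel in pairs. The result is 0 (by equality of mixed partials for smooth functions — Schwarz / Clairaut).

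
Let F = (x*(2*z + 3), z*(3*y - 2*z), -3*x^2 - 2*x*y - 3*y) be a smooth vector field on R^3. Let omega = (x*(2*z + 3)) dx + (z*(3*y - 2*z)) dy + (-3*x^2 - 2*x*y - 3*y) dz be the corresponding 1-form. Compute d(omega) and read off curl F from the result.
d(omega) = (-2*x - 3*y + 4*z - 3) dy ∧ dz + (8*x + 2*y) dz ∧ dx + (0) dx ∧ dy; curl F = (-2*x - 3*y + 4*z - 3, 8*x + 2*y, 0)

d omega = sum_{i<j} (∂f_j/∂x_i - ∂f_i/∂x_j) dx_i ∧ dx_j. Under the identification (dy ∧ dz, dz ∧ dx, dx ∧ dy) ↔ (e_x, e_y, e_z), the coefficients are exactly the components of curl F. Compute:
  ∂R/∂y - ∂Q/∂z = (-2*x - 3) - (3*y - 4*z) = -2*x - 3*y + 4*z - 3
  ∂P/∂z - ∂R/∂x = (2*x) - (-6*x - 2*y) = 8*x + 2*y
  ∂Q/∂x - ∂P/∂y = (0) - (0) = 0.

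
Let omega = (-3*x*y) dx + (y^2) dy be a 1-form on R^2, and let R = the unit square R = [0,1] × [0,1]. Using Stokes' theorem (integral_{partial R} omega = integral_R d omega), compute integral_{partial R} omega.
integral_(partial R) omega = 3/2

Stokes: integral_partial_R omega = integral_R d omega with d omega = (∂Q/∂x - ∂P/∂y) dx ∧ dy.
  ∂Q/∂x = 0
  ∂P/∂y = -3*x
  integrand = ∂Q/∂x - ∂P/∂y = 3*x.
Integrating over R: integral_0^1 integral_0^1 (3*x) dx dy = 3/2.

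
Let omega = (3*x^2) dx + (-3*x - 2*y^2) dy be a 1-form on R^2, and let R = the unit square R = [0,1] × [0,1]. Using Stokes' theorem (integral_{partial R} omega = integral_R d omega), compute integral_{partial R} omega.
integral_(partial R) omega = -3

Stokes: integral_partial_R omega = integral_R d omega with d omega = (∂Q/∂x - ∂P/∂y) dx ∧ dy.
  ∂Q/∂x = -3
  ∂P/∂y = 0
  integrand = ∂Q/∂x - ∂P/∂y = -3.
Integrating over R: integral_0^1 integral_0^1 (-3) dx dy = -3.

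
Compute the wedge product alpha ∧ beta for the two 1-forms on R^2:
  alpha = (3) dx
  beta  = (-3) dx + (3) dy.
alpha ∧ beta = (9) dx ∧ dy

Distribute the wedge, using dx_i ∧ dx_j = -dx_j ∧ dx_i and dx_i ∧ dx_i = 0. For each pair (i, j) with i < j, the coefficient of dx_i ∧ dx_j in alpha ∧ beta is (alpha_i * beta_j - alpha_j * beta_i). Collecting: alpha ∧ beta = (9) dx ∧ dy.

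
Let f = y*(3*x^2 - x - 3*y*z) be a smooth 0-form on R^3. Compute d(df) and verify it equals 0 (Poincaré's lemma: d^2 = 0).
d(df) = 0

Step 1: df = sum_i (∂f/∂x_i) dx_i = (y*(6*x - 1)) dx + (3*x^2 - x - 6*y*z) dy + (-3*y^2) dz.
Step 2: Apply d again. Using the 1-form formula, the coefficient of dx ∧ dy in d(df) is ∂^2 f/∂x ∂y - ∂^2 f/∂y ∂x = (6*x - 1) - (6*x - 1) = 0 (equality of mixed partials for smooth f).
Similarly for dx ∧ dz and dy ∧ dz — all coefficients vanish. So d(df) = 0.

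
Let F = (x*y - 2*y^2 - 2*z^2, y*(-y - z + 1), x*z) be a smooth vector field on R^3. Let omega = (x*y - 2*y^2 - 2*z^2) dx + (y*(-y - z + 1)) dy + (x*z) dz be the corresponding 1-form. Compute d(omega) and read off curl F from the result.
d(omega) = (y) dy ∧ dz + (-5*z) dz ∧ dx + (-x + 4*y) dx ∧ dy; curl F = (y, -5*z, -x + 4*y)

d omega = sum_{i<j} (∂f_j/∂x_i - ∂f_i/∂x_j) dx_i ∧ dx_j. Under the identification (dy ∧ dz, dz ∧ dx, dx ∧ dy) ↔ (e_x, e_y, e_z), the coefficients are exactly the components of curl F. Compute:
  ∂R/∂y - ∂Q/∂z = (0) - (-y) = y
  ∂P/∂z - ∂R/∂x = (-4*z) - (z) = -5*z
  ∂Q/∂x - ∂P/∂y = (0) - (x - 4*y) = -x + 4*y.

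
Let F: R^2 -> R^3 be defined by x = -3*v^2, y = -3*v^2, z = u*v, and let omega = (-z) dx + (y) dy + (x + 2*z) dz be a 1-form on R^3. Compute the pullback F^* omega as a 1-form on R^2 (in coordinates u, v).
F^* omega = (v^2*(2*u - 3*v)) du + (v*(2*u^2 + 3*u*v + 18*v^2)) dv

Using F^*(f dg) = (f ∘ F) d(g ∘ F), substitute each coordinate x_i by F_i(u, v) in f_i, and replace dx_i by d F_i = (∂F_i/∂u) du + (∂F_i/∂v) dv.
  For the x component: f_1(F) = -u*v; d F_1 = (0) du + (-6*v) dv
  For the y component: f_2(F) = -3*v^2; d F_2 = (0) du + (-6*v) dv
  For the z component: f_3(F) = v*(2*u - 3*v); d F_3 = (v) du + (u) dv
Combining and collecting du, dv coefficients:
  coeff of du: v^2*(2*u - 3*v)
  coeff of dv: v*(2*u^2 + 3*u*v + 18*v^2)
F^* omega = (v^2*(2*u - 3*v)) du + (v*(2*u^2 + 3*u*v + 18*v^2)) dv.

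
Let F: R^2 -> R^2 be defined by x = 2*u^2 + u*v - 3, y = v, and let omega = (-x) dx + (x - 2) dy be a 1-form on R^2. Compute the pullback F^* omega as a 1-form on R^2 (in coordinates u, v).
F^* omega = (-8*u^3 - 6*u^2*v - u*v^2 + 12*u + 3*v) du + (-2*u^3 - u^2*v + 2*u^2 + u*v + 3*u - 5) dv

Using F^*(f dg) = (f ∘ F) d(g ∘ F), substitute each coordinate x_i by F_i(u, v) in f_i, and replace dx_i by d F_i = (∂F_i/∂u) du + (∂F_i/∂v) dv.
  For the x component: f_1(F) = -2*u^2 - u*v + 3; d F_1 = (4*u + v) du + (u) dv
  For the y component: f_2(F) = 2*u^2 + u*v - 5; d F_2 = (0) du + (1) dv
Combining and collecting du, dv coefficients:
  coeff of du: -8*u^3 - 6*u^2*v - u*v^2 + 12*u + 3*v
  coeff of dv: -2*u^3 - u^2*v + 2*u^2 + u*v + 3*u - 5
F^* omega = (-8*u^3 - 6*u^2*v - u*v^2 + 12*u + 3*v) du + (-2*u^3 - u^2*v + 2*u^2 + u*v + 3*u - 5) dv.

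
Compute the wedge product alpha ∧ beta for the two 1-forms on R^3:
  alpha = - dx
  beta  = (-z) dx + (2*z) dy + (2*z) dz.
alpha ∧ beta = (-2*z) dx ∧ dy + (-2*z) dx ∧ dz

Distribute the wedge, using dx_i ∧ dx_j = -dx_j ∧ dx_i and dx_i ∧ dx_i = 0. For each pair (i, j) with i < j, the coefficient of dx_i ∧ dx_j in alpha ∧ beta is (alpha_i * beta_j - alpha_j * beta_i). Collecting: alpha ∧ beta = (-2*z) dx ∧ dy + (-2*z) dx ∧ dz.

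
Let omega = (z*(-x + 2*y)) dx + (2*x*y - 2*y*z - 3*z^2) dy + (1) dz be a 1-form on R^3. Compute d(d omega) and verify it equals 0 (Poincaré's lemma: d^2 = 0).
d(d omega) = 0

Step 1: d omega = sum_{i<j} (∂f_j/∂x_i - ∂f_i/∂x_j) dx_i ∧ dx_j:
  coeff of dx ∧ dy: 2*y - 2*z
  coeff of dx ∧ dz: x - 2*y
  coeff of dy ∧ dz: 2*y + 6*z
Step 2: Apply d again to each 2-form coefficient. The only possible 3-form in R^3 is dx ∧ dy ∧ dz, with coefficient
  ∂(coeff of dy∧dz)/∂x - ∂(coeff of dx∧dz)/∂y + ∂(coeff of dx∧dy)/∂z
  = ∂/∂x (2*y + 6*z) - ∂/∂y (x - 2*y) + ∂/∂z (2*y - 2*z).
Each of these terms simplifies to sums of mixed partials that cancel in pairs. The result is 0 (by equality of mixed partials for smooth functions — Schwarz / Clairaut).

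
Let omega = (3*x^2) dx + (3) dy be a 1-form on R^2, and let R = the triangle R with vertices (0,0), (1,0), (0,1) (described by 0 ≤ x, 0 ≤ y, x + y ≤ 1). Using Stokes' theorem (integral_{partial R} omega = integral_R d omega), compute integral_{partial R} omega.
integral_(partial R) omega = 0

Stokes: integral_partial_R omega = integral_R d omega with d omega = (∂Q/∂x - ∂P/∂y) dx ∧ dy.
  ∂Q/∂x = 0
  ∂P/∂y = 0
  integrand = ∂Q/∂x - ∂P/∂y = 0.
Integrating over R: integral_0^1 integral_0^{1-x} (0) dy dx = 0.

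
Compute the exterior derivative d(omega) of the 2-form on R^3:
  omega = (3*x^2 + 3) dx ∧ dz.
d(omega) = 0

For a 2-form omega = sum_{i<j} g_{ij} dx_i ∧ dx_j, the exterior derivative is
  d(omega) = sum_{i<j} d(g_{ij}) ∧ dx_i ∧ dx_j = sum_{i<j, k} (∂g_{ij}/∂x_k) dx_k ∧ dx_i ∧ dx_j.
Expand each term, using dx_k ∧ dx_i ∧ dx_j = sgn(permutation) dx_{(a)} ∧ dx_{(b)} ∧ dx_{(c)} with (a < b < c) sorted:

Collecting like 3-forms: d(omega) = 0.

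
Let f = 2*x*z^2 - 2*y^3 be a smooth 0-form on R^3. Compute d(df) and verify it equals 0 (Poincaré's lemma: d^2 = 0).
d(df) = 0

Step 1: df = sum_i (∂f/∂x_i) dx_i = (2*z^2) dx + (-6*y^2) dy + (4*x*z) dz.
Step 2: Apply d again. Using the 1-form formula, the coefficient of dx ∧ dy in d(df) is ∂^2 f/∂x ∂y - ∂^2 f/∂y ∂x = (0) - (0) = 0 (equality of mixed partials for smooth f).
Similarly for dx ∧ dz and dy ∧ dz — all coefficients vanish. So d(df) = 0.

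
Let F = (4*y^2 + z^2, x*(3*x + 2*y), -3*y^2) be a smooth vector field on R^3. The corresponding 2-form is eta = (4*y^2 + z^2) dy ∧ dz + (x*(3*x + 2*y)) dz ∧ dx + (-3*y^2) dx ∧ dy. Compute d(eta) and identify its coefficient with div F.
d(eta) = (2*x) dx ∧ dy ∧ dz; div F = 2*x

For a 2-form in R^3 of the form above, applying d gives a 3-form with coefficient ∂P/∂x + ∂Q/∂y + ∂R/∂z:
  ∂P/∂x = 0
  ∂Q/∂y = 2*x
  ∂R/∂z = 0
Sum = 2*x, which is exactly div F.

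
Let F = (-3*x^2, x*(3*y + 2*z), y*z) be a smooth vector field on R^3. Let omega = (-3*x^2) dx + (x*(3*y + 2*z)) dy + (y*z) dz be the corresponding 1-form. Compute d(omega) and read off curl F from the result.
d(omega) = (-2*x + z) dy ∧ dz + (0) dz ∧ dx + (3*y + 2*z) dx ∧ dy; curl F = (-2*x + z, 0, 3*y + 2*z)

d omega = sum_{i<j} (∂f_j/∂x_i - ∂f_i/∂x_j) dx_i ∧ dx_j. Under the identification (dy ∧ dz, dz ∧ dx, dx ∧ dy) ↔ (e_x, e_y, e_z), the coefficients are exactly the components of curl F. Compute:
  ∂R/∂y - ∂Q/∂z = (z) - (2*x) = -2*x + z
  ∂P/∂z - ∂R/∂x = (0) - (0) = 0
  ∂Q/∂x - ∂P/∂y = (3*y + 2*z) - (0) = 3*y + 2*z.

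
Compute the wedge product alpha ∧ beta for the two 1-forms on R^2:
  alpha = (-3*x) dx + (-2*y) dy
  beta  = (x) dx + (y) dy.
alpha ∧ beta = (-x*y) dx ∧ dy

Distribute the wedge, using dx_i ∧ dx_j = -dx_j ∧ dx_i and dx_i ∧ dx_i = 0. For each pair (i, j) with i < j, the coefficient of dx_i ∧ dx_j in alpha ∧ beta is (alpha_i * beta_j - alpha_j * beta_i). Collecting: alpha ∧ beta = (-x*y) dx ∧ dy.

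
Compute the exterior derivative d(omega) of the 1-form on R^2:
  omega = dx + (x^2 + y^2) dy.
d(omega) = (2*x) dx ∧ dy

For a 1-form omega = sum_i f_i dx_i, the exterior derivative is
  d(omega) = sum_{i < j} (∂f_j/∂x_i - ∂f_i/∂x_j) dx_i ∧ dx_j.
  coefficient of dx ∧ dy: ∂f_2/∂x - ∂f_1/∂y = ∂(x^2 + y^2)/∂x - ∂(1)/∂y = 2*x
Assembling: d(omega) = (2*x) dx ∧ dy.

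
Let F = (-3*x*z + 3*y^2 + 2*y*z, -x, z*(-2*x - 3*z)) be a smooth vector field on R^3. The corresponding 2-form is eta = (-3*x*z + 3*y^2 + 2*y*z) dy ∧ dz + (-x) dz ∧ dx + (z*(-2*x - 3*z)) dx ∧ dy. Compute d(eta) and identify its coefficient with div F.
d(eta) = (-2*x - 9*z) dx ∧ dy ∧ dz; div F = -2*x - 9*z

For a 2-form in R^3 of the form above, applying d gives a 3-form with coefficient ∂P/∂x + ∂Q/∂y + ∂R/∂z:
  ∂P/∂x = -3*z
  ∂Q/∂y = 0
  ∂R/∂z = -2*x - 6*z
Sum = -2*x - 9*z, which is exactly div F.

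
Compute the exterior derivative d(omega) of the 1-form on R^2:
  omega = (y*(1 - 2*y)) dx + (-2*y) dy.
d(omega) = (4*y - 1) dx ∧ dy

For a 1-form omega = sum_i f_i dx_i, the exterior derivative is
  d(omega) = sum_{i < j} (∂f_j/∂x_i - ∂f_i/∂x_j) dx_i ∧ dx_j.
  coefficient of dx ∧ dy: ∂f_2/∂x - ∂f_1/∂y = ∂(-2*y)/∂x - ∂(y*(1 - 2*y))/∂y = 4*y - 1
Assembling: d(omega) = (4*y - 1) dx ∧ dy.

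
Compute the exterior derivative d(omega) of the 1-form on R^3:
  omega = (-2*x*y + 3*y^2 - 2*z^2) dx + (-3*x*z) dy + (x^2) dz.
d(omega) = (2*x - 6*y - 3*z) dx ∧ dy + (2*x + 4*z) dx ∧ dz + (3*x) dy ∧ dz

For a 1-form omega = sum_i f_i dx_i, the exterior derivative is
  d(omega) = sum_{i < j} (∂f_j/∂x_i - ∂f_i/∂x_j) dx_i ∧ dx_j.
  coefficient of dx ∧ dy: ∂f_2/∂x - ∂f_1/∂y = ∂(-3*x*z)/∂x - ∂(-2*x*y + 3*y^2 - 2*z^2)/∂y = 2*x - 6*y - 3*z
  coefficient of dx ∧ dz: ∂f_3/∂x - ∂f_1/∂z = ∂(x^2)/∂x - ∂(-2*x*y + 3*y^2 - 2*z^2)/∂z = 2*x + 4*z
  coefficient of dy ∧ dz: ∂f_3/∂y - ∂f_2/∂z = ∂(x^2)/∂y - ∂(-3*x*z)/∂z = 3*x
Assembling: d(omega) = (2*x - 6*y - 3*z) dx ∧ dy + (2*x + 4*z) dx ∧ dz + (3*x) dy ∧ dz.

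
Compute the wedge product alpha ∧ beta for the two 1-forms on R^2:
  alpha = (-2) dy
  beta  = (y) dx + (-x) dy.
alpha ∧ beta = (2*y) dx ∧ dy

Distribute the wedge, using dx_i ∧ dx_j = -dx_j ∧ dx_i and dx_i ∧ dx_i = 0. For each pair (i, j) with i < j, the coefficient of dx_i ∧ dx_j in alpha ∧ beta is (alpha_i * beta_j - alpha_j * beta_i). Collecting: alpha ∧ beta = (2*y) dx ∧ dy.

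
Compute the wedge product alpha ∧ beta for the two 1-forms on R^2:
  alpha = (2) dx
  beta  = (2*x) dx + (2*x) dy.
alpha ∧ beta = (4*x) dx ∧ dy

Distribute the wedge, using dx_i ∧ dx_j = -dx_j ∧ dx_i and dx_i ∧ dx_i = 0. For each pair (i, j) with i < j, the coefficient of dx_i ∧ dx_j in alpha ∧ beta is (alpha_i * beta_j - alpha_j * beta_i). Collecting: alpha ∧ beta = (4*x) dx ∧ dy.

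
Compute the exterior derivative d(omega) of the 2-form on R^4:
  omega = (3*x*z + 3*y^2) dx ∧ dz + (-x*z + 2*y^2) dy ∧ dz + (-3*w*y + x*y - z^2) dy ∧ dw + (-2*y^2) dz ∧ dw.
d(omega) = (-6*y - z) dx ∧ dy ∧ dz + (y) dx ∧ dy ∧ dw + (-4*y + 2*z) dy ∧ dz ∧ dw

For a 2-form omega = sum_{i<j} g_{ij} dx_i ∧ dx_j, the exterior derivative is
  d(omega) = sum_{i<j} d(g_{ij}) ∧ dx_i ∧ dx_j = sum_{i<j, k} (∂g_{ij}/∂x_k) dx_k ∧ dx_i ∧ dx_j.
Expand each term, using dx_k ∧ dx_i ∧ dx_j = sgn(permutation) dx_{(a)} ∧ dx_{(b)} ∧ dx_{(c)} with (a < b < c) sorted:
  d(3*x*z + 3*y^2) includes (∂/∂y)(3*x*z + 3*y^2) dy = (6*y) dy, which multiplied by dx ∧ dz gives (-6*y) dx ∧ dy ∧ dz
  d(-x*z + 2*y^2) includes (∂/∂x)(-x*z + 2*y^2) dx = (-z) dx, which multiplied by dy ∧ dz gives (-z) dx ∧ dy ∧ dz
  d(-3*w*y + x*y - z^2) includes (∂/∂x)(-3*w*y + x*y - z^2) dx = (y) dx, which multiplied by dy ∧ dw gives (y) dx ∧ dy ∧ dw
  d(-3*w*y + x*y - z^2) includes (∂/∂z)(-3*w*y + x*y - z^2) dz = (-2*z) dz, which multiplied by dy ∧ dw gives (2*z) dy ∧ dz ∧ dw
  d(-2*y^2) includes (∂/∂y)(-2*y^2) dy = (-4*y) dy, which multiplied by dz ∧ dw gives (-4*y) dy ∧ dz ∧ dw
Collecting like 3-forms: d(omega) = (-6*y - z) dx ∧ dy ∧ dz + (y) dx ∧ dy ∧ dw + (-4*y + 2*z) dy ∧ dz ∧ dw.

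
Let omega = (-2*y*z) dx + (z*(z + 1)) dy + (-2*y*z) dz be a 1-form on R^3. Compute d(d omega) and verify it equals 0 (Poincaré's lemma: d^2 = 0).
d(d omega) = 0

Step 1: d omega = sum_{i<j} (∂f_j/∂x_i - ∂f_i/∂x_j) dx_i ∧ dx_j:
  coeff of dx ∧ dy: 2*z
  coeff of dx ∧ dz: 2*y
  coeff of dy ∧ dz: -4*z - 1
Step 2: Apply d again to each 2-form coefficient. The only possible 3-form in R^3 is dx ∧ dy ∧ dz, with coefficient
  ∂(coeff of dy∧dz)/∂x - ∂(coeff of dx∧dz)/∂y + ∂(coeff of dx∧dy)/∂z
  = ∂/∂x (-4*z - 1) - ∂/∂y (2*y) + ∂/∂z (2*z).
Each of these terms simplifies to sums of mixed partials that cancel in pairs. The result is 0 (by equality of mixed partials for smooth functions — Schwarz / Clairaut).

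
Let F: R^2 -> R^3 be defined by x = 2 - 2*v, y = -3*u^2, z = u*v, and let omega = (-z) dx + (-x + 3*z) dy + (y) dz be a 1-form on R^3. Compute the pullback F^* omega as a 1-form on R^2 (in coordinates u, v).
F^* omega = (3*u*(-7*u*v - 4*v + 4)) du + (u*(-3*u^2 + 2*v)) dv

Using F^*(f dg) = (f ∘ F) d(g ∘ F), substitute each coordinate x_i by F_i(u, v) in f_i, and replace dx_i by d F_i = (∂F_i/∂u) du + (∂F_i/∂v) dv.
  For the x component: f_1(F) = -u*v; d F_1 = (0) du + (-2) dv
  For the y component: f_2(F) = 3*u*v + 2*v - 2; d F_2 = (-6*u) du + (0) dv
  For the z component: f_3(F) = -3*u^2; d F_3 = (v) du + (u) dv
Combining and collecting du, dv coefficients:
  coeff of du: 3*u*(-7*u*v - 4*v + 4)
  coeff of dv: u*(-3*u^2 + 2*v)
F^* omega = (3*u*(-7*u*v - 4*v + 4)) du + (u*(-3*u^2 + 2*v)) dv.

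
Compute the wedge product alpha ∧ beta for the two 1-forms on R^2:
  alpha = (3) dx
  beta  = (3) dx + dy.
alpha ∧ beta = (3) dx ∧ dy

Distribute the wedge, using dx_i ∧ dx_j = -dx_j ∧ dx_i and dx_i ∧ dx_i = 0. For each pair (i, j) with i < j, the coefficient of dx_i ∧ dx_j in alpha ∧ beta is (alpha_i * beta_j - alpha_j * beta_i). Collecting: alpha ∧ beta = (3) dx ∧ dy.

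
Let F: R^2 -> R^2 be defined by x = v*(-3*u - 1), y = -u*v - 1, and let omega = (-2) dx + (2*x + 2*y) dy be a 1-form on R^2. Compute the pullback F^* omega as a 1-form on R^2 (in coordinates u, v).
F^* omega = (2*v*(4*u*v + v + 4)) du + (8*u^2*v + 2*u*v + 8*u + 2) dv

Using F^*(f dg) = (f ∘ F) d(g ∘ F), substitute each coordinate x_i by F_i(u, v) in f_i, and replace dx_i by d F_i = (∂F_i/∂u) du + (∂F_i/∂v) dv.
  For the x component: f_1(F) = -2; d F_1 = (-3*v) du + (-3*u - 1) dv
  For the y component: f_2(F) = -8*u*v - 2*v - 2; d F_2 = (-v) du + (-u) dv
Combining and collecting du, dv coefficients:
  coeff of du: 2*v*(4*u*v + v + 4)
  coeff of dv: 8*u^2*v + 2*u*v + 8*u + 2
F^* omega = (2*v*(4*u*v + v + 4)) du + (8*u^2*v + 2*u*v + 8*u + 2) dv.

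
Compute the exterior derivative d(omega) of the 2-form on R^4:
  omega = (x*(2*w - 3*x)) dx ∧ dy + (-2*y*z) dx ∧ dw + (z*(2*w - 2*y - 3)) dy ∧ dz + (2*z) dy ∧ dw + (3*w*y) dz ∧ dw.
d(omega) = (2*x + 2*z) dx ∧ dy ∧ dw + (2*y) dx ∧ dz ∧ dw + (3*w + 2*z - 2) dy ∧ dz ∧ dw

For a 2-form omega = sum_{i<j} g_{ij} dx_i ∧ dx_j, the exterior derivative is
  d(omega) = sum_{i<j} d(g_{ij}) ∧ dx_i ∧ dx_j = sum_{i<j, k} (∂g_{ij}/∂x_k) dx_k ∧ dx_i ∧ dx_j.
Expand each term, using dx_k ∧ dx_i ∧ dx_j = sgn(permutation) dx_{(a)} ∧ dx_{(b)} ∧ dx_{(c)} with (a < b < c) sorted:
  d(x*(2*w - 3*x)) includes (∂/∂w)(x*(2*w - 3*x)) dw = (2*x) dw, which multiplied by dx ∧ dy gives (2*x) dx ∧ dy ∧ dw
  d(-2*y*z) includes (∂/∂y)(-2*y*z) dy = (-2*z) dy, which multiplied by dx ∧ dw gives (2*z) dx ∧ dy ∧ dw
  d(-2*y*z) includes (∂/∂z)(-2*y*z) dz = (-2*y) dz, which multiplied by dx ∧ dw gives (2*y) dx ∧ dz ∧ dw
  d(z*(2*w - 2*y - 3)) includes (∂/∂w)(z*(2*w - 2*y - 3)) dw = (2*z) dw, which multiplied by dy ∧ dz gives (2*z) dy ∧ dz ∧ dw
  d(2*z) includes (∂/∂z)(2*z) dz = (2) dz, which multiplied by dy ∧ dw gives (-2) dy ∧ dz ∧ dw
  d(3*w*y) includes (∂/∂y)(3*w*y) dy = (3*w) dy, which multiplied by dz ∧ dw gives (3*w) dy ∧ dz ∧ dw
Collecting like 3-forms: d(omega) = (2*x + 2*z) dx ∧ dy ∧ dw + (2*y) dx ∧ dz ∧ dw + (3*w + 2*z - 2) dy ∧ dz ∧ dw.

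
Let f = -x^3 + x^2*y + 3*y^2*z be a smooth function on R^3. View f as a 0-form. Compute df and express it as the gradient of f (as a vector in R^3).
df = (x*(-3*x + 2*y)) dx + (x^2 + 6*y*z) dy + (3*y^2) dz; grad f = (x*(-3*x + 2*y), x^2 + 6*y*z, 3*y^2)

For a 0-form f, d f = (∂f/∂x) dx + (∂f/∂y) dy + (∂f/∂z) dz. The components of the vector representation are exactly the entries of grad f in Cartesian coordinates:
  ∂f/∂x = x*(-3*x + 2*y)
  ∂f/∂y = x^2 + 6*y*z
  ∂f/∂z = 3*y^2.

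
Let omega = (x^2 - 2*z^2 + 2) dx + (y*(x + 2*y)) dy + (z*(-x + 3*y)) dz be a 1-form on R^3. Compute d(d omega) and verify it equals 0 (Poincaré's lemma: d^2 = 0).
d(d omega) = 0

Step 1: d omega = sum_{i<j} (∂f_j/∂x_i - ∂f_i/∂x_j) dx_i ∧ dx_j:
  coeff of dx ∧ dy: y
  coeff of dx ∧ dz: 3*z
  coeff of dy ∧ dz: 3*z
Step 2: Apply d again to each 2-form coefficient. The only possible 3-form in R^3 is dx ∧ dy ∧ dz, with coefficient
  ∂(coeff of dy∧dz)/∂x - ∂(coeff of dx∧dz)/∂y + ∂(coeff of dx∧dy)/∂z
  = ∂/∂x (3*z) - ∂/∂y (3*z) + ∂/∂z (y).
Each of these terms simplifies to sums of mixed partials that cancel in pairs. The result is 0 (by equality of mixed partials for smooth functions — Schwarz / Clairaut).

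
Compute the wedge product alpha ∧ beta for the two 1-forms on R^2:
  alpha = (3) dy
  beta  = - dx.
alpha ∧ beta = (3) dx ∧ dy

Distribute the wedge, using dx_i ∧ dx_j = -dx_j ∧ dx_i and dx_i ∧ dx_i = 0. For each pair (i, j) with i < j, the coefficient of dx_i ∧ dx_j in alpha ∧ beta is (alpha_i * beta_j - alpha_j * beta_i). Collecting: alpha ∧ beta = (3) dx ∧ dy.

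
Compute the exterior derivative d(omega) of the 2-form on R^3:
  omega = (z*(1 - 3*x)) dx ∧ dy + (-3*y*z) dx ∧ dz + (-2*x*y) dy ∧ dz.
d(omega) = (-3*x - 2*y + 3*z + 1) dx ∧ dy ∧ dz

For a 2-form omega = sum_{i<j} g_{ij} dx_i ∧ dx_j, the exterior derivative is
  d(omega) = sum_{i<j} d(g_{ij}) ∧ dx_i ∧ dx_j = sum_{i<j, k} (∂g_{ij}/∂x_k) dx_k ∧ dx_i ∧ dx_j.
Expand each term, using dx_k ∧ dx_i ∧ dx_j = sgn(permutation) dx_{(a)} ∧ dx_{(b)} ∧ dx_{(c)} with (a < b < c) sorted:
  d(z*(1 - 3*x)) includes (∂/∂z)(z*(1 - 3*x)) dz = (1 - 3*x) dz, which multiplied by dx ∧ dy gives (1 - 3*x) dx ∧ dy ∧ dz
  d(-3*y*z) includes (∂/∂y)(-3*y*z) dy = (-3*z) dy, which multiplied by dx ∧ dz gives (3*z) dx ∧ dy ∧ dz
  d(-2*x*y) includes (∂/∂x)(-2*x*y) dx = (-2*y) dx, which multiplied by dy ∧ dz gives (-2*y) dx ∧ dy ∧ dz
Collecting like 3-forms: d(omega) = (-3*x - 2*y + 3*z + 1) dx ∧ dy ∧ dz.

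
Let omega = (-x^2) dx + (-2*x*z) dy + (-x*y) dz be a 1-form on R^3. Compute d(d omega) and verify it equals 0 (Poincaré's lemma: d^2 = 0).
d(d omega) = 0

Step 1: d omega = sum_{i<j} (∂f_j/∂x_i - ∂f_i/∂x_j) dx_i ∧ dx_j:
  coeff of dx ∧ dy: -2*z
  coeff of dx ∧ dz: -y
  coeff of dy ∧ dz: x
Step 2: Apply d again to each 2-form coefficient. The only possible 3-form in R^3 is dx ∧ dy ∧ dz, with coefficient
  ∂(coeff of dy∧dz)/∂x - ∂(coeff of dx∧dz)/∂y + ∂(coeff of dx∧dy)/∂z
  = ∂/∂x (x) - ∂/∂y (-y) + ∂/∂z (-2*z).
Each of these terms simplifies to sums of mixed partials that cancel in pairs. The result is 0 (by equality of mixed partials for smooth functions — Schwarz / Clairaut).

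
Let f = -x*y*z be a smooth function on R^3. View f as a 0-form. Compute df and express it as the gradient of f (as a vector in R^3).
df = (-y*z) dx + (-x*z) dy + (-x*y) dz; grad f = (-y*z, -x*z, -x*y)

For a 0-form f, d f = (∂f/∂x) dx + (∂f/∂y) dy + (∂f/∂z) dz. The components of the vector representation are exactly the entries of grad f in Cartesian coordinates:
  ∂f/∂x = -y*z
  ∂f/∂y = -x*z
  ∂f/∂z = -x*y.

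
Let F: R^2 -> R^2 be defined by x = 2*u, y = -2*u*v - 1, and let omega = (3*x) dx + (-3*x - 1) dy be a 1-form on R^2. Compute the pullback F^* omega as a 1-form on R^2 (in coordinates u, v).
F^* omega = (12*u*v + 12*u + 2*v) du + (2*u*(6*u + 1)) dv

Using F^*(f dg) = (f ∘ F) d(g ∘ F), substitute each coordinate x_i by F_i(u, v) in f_i, and replace dx_i by d F_i = (∂F_i/∂u) du + (∂F_i/∂v) dv.
  For the x component: f_1(F) = 6*u; d F_1 = (2) du + (0) dv
  For the y component: f_2(F) = -6*u - 1; d F_2 = (-2*v) du + (-2*u) dv
Combining and collecting du, dv coefficients:
  coeff of du: 12*u*v + 12*u + 2*v
  coeff of dv: 2*u*(6*u + 1)
F^* omega = (12*u*v + 12*u + 2*v) du + (2*u*(6*u + 1)) dv.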